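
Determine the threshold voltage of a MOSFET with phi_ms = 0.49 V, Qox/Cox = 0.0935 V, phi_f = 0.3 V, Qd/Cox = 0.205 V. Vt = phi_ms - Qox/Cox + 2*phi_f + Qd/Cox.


Step 1: Vt = phi_ms - Qox/Cox + 2*phi_f + Qd/Cox
Step 2: Vt = 0.49 - 0.0935 + 2*0.3 + 0.205
Step 3: Vt = 0.49 - 0.0935 + 0.6 + 0.205
Step 4: Vt = 1.2015 V

1.2015


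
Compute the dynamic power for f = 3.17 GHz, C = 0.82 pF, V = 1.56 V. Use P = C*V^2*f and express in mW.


Step 1: V^2 = 1.56^2 = 2.4336 V^2
Step 2: P = C*V^2*f = 0.82e-12 F * 2.4336 * 3.17e9 Hz
Step 3: P = 6.32589984e-03 W
Step 4: P = 6.326 mW

6.326


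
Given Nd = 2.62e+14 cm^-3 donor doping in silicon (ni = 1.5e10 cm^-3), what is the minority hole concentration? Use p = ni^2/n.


Step 1: Since Nd >> ni, n ≈ Nd = 2.62e+14 cm^-3
Step 2: p = ni^2 / n = (1.5e10)^2 / 2.62e+14
Step 3: p = 2.25e20 / 2.62e+14 = 8.59e+05 cm^-3

8.59e+05


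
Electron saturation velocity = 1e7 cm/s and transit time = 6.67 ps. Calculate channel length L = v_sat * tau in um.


Step 1: tau in seconds = 6.67 ps * 1e-12 = 6.6700e-12 s
Step 2: L = v_sat * tau = 1e7 * 6.6700e-12 = 6.6700e-05 cm
Step 3: L in um = 6.6700e-05 * 1e4 = 0.667 um

0.667


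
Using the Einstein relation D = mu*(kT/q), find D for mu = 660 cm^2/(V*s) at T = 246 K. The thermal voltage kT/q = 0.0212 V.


Step 1: D = mu * (kT/q)
Step 2: D = 660 * 0.0212
Step 3: D = 13.99 cm^2/s

13.99


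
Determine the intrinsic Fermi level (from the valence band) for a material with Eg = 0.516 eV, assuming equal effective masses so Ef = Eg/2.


Step 1: For an intrinsic semiconductor, the Fermi level sits at midgap.
Step 2: Ef = Eg / 2 = 0.516 / 2 = 0.258 eV

0.258


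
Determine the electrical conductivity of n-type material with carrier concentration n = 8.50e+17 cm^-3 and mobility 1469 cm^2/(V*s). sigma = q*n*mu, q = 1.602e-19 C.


Step 1: sigma = q * n * mu
Step 2: sigma = 1.602e-19 * 8.50e+17 * 1469
Step 3: sigma = 2.000e+02 S/cm

2.000e+02


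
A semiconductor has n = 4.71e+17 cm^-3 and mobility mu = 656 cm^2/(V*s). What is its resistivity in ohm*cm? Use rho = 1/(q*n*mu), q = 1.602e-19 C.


Step 1: sigma = q * n * mu = 1.602e-19 * 4.71e+17 * 656 = 4.94980e+01 S/cm
Step 2: rho = 1 / sigma = 1 / 4.94980e+01 = 0.0202 ohm*cm

0.0202


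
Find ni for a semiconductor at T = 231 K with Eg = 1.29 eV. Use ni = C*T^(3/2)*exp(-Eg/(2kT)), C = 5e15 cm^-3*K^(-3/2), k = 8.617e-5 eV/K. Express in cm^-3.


Step 1: Compute kT = 8.617e-5 * 231 = 0.01990527 eV
Step 2: Exponent = -Eg/(2kT) = -1.29/(2*0.01990527) = -32.40348
Step 3: T^(3/2) = 231^1.5 = 3510.90
Step 4: ni = 5e15 * 3510.90 * exp(-32.40348) = 1.49e+05 cm^-3

1.49e+05


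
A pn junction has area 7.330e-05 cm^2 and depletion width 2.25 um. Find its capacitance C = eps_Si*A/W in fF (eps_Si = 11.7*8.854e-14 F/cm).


Step 1: eps_Si = 11.7 * 8.854e-14 = 1.035918e-12 F/cm
Step 2: W in cm = 2.25 * 1e-4 = 2.25e-04 cm
Step 3: C = 1.035918e-12 * 7.330e-05 / 2.25e-04 = 3.374791e-13 F
Step 4: C = 337.48 fF

337.48


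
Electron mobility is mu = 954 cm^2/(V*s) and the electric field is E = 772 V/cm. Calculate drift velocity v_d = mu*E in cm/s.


Step 1: v_d = mu * E
Step 2: v_d = 954 * 772 = 736488
Step 3: v_d = 7.36e+05 cm/s

7.36e+05


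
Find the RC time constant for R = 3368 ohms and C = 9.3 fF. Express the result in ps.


Step 1: tau = R * C
Step 2: tau = 3368 * 9.3 fF = 3368 * 9.3e-15 F
Step 3: tau = 3.13224e-11 s = 31.3224 ps

31.3224


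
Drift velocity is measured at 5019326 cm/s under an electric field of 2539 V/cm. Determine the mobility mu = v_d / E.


Step 1: mu = v_d / E
Step 2: mu = 5019326 / 2539
Step 3: mu = 1976.89 cm^2/(V*s)

1976.89


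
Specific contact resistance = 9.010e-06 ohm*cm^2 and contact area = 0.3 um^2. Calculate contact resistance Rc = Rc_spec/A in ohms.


Step 1: Convert area to cm^2: 0.3 um^2 = 3.0000e-09 cm^2
Step 2: Rc = Rc_spec / A = 9.010e-06 / 3.0000e-09
Step 3: Rc = 3.00e+03 ohms

3.00e+03


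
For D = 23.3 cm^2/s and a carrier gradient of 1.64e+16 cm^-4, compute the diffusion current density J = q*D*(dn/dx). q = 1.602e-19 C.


Step 1: J = q * D * (dn/dx)
Step 2: J = 1.602e-19 * 23.3 * 1.64e+16
Step 3: J = 6.12e-02 A/cm^2

6.12e-02


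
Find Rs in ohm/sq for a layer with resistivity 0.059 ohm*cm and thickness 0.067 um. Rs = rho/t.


Step 1: Convert thickness to cm: t = 0.067 um = 6.7000e-06 cm
Step 2: Rs = rho / t = 0.059 / 6.7000e-06
Step 3: Rs = 8806.0 ohm/sq

8806.0


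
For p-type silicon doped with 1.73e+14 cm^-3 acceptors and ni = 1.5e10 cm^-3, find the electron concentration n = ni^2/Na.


Step 1: Majority hole concentration p ≈ Na = 1.73e+14 cm^-3
Step 2: n = ni^2 / Na = (1.5e10)^2 / 1.73e+14
Step 3: n = 1.30e+06 cm^-3

1.30e+06


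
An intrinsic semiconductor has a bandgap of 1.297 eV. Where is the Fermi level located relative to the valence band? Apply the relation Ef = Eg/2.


Step 1: For an intrinsic semiconductor, the Fermi level sits at midgap.
Step 2: Ef = Eg / 2 = 1.297 / 2 = 0.6485 eV

0.6485


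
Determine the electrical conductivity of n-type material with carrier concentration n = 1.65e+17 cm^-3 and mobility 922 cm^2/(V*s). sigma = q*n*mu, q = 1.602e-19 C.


Step 1: sigma = q * n * mu
Step 2: sigma = 1.602e-19 * 1.65e+17 * 922
Step 3: sigma = 2.437e+01 S/cm

2.437e+01


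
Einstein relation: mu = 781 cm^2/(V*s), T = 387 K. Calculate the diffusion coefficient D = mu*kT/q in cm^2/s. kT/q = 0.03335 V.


Step 1: D = mu * (kT/q)
Step 2: D = 781 * 0.03335
Step 3: D = 26.05 cm^2/s

26.05


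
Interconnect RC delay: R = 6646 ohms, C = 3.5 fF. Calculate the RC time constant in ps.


Step 1: tau = R * C
Step 2: tau = 6646 * 3.5 fF = 6646 * 3.5e-15 F
Step 3: tau = 2.3261e-11 s = 23.261 ps

23.261


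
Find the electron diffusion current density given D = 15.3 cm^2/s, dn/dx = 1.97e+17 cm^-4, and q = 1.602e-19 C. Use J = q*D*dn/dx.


Step 1: J = q * D * (dn/dx)
Step 2: J = 1.602e-19 * 15.3 * 1.97e+17
Step 3: J = 4.83e-01 A/cm^2

4.83e-01


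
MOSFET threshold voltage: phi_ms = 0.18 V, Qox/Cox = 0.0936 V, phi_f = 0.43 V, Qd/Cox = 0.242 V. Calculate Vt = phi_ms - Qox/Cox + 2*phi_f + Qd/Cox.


Step 1: Vt = phi_ms - Qox/Cox + 2*phi_f + Qd/Cox
Step 2: Vt = 0.18 - 0.0936 + 2*0.43 + 0.242
Step 3: Vt = 0.18 - 0.0936 + 0.86 + 0.242
Step 4: Vt = 1.1884 V

1.1884


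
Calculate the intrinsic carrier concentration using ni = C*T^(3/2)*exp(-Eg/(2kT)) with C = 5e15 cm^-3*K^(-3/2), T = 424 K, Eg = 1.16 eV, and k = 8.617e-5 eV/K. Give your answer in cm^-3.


Step 1: Compute kT = 8.617e-5 * 424 = 0.03653608 eV
Step 2: Exponent = -Eg/(2kT) = -1.16/(2*0.03653608) = -15.87472
Step 3: T^(3/2) = 424^1.5 = 8730.69
Step 4: ni = 5e15 * 8730.69 * exp(-15.87472) = 5.57e+12 cm^-3

5.57e+12


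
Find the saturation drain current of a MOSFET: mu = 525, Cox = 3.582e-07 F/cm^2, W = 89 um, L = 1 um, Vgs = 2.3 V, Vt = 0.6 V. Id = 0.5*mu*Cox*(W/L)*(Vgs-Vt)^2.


Step 1: Overdrive voltage Vov = Vgs - Vt = 2.3 - 0.6 = 1.7 V
Step 2: W/L = 89/1 = 89
Step 3: Id = 0.5 * 525 * 3.582e-07 * 89 * 1.7^2
Step 4: Id = 2.42e-02 A

2.42e-02


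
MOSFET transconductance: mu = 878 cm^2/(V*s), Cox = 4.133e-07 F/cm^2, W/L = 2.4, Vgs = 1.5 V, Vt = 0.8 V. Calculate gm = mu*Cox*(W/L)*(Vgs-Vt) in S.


Step 1: Vov = Vgs - Vt = 1.5 - 0.8 = 0.7 V
Step 2: gm = mu * Cox * (W/L) * Vov
Step 3: gm = 878 * 4.133e-07 * 2.4 * 0.7 = 6.10e-04 S

6.10e-04


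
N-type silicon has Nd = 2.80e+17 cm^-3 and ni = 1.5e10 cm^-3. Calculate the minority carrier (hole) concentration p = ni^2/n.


Step 1: Since Nd >> ni, n ≈ Nd = 2.80e+17 cm^-3
Step 2: p = ni^2 / n = (1.5e10)^2 / 2.80e+17
Step 3: p = 2.25e20 / 2.80e+17 = 8.04e+02 cm^-3

8.04e+02


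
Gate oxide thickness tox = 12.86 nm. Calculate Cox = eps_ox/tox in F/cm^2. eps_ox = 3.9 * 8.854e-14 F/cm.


Step 1: eps_ox = 3.9 * 8.854e-14 = 3.45306e-13 F/cm
Step 2: tox in cm = 12.86 nm * 1e-7 = 1.2860e-06 cm
Step 3: Cox = 3.45306e-13 / 1.2860e-06 = 2.69e-07 F/cm^2

2.69e-07


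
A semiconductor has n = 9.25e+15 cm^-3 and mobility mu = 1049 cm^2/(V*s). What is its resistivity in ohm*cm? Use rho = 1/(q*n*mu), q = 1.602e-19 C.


Step 1: sigma = q * n * mu = 1.602e-19 * 9.25e+15 * 1049 = 1.55446e+00 S/cm
Step 2: rho = 1 / sigma = 1 / 1.55446e+00 = 0.6433 ohm*cm

0.6433


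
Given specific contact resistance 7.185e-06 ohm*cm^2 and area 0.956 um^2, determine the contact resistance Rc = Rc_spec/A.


Step 1: Convert area to cm^2: 0.956 um^2 = 9.5600e-09 cm^2
Step 2: Rc = Rc_spec / A = 7.185e-06 / 9.5600e-09
Step 3: Rc = 7.52e+02 ohms

7.52e+02


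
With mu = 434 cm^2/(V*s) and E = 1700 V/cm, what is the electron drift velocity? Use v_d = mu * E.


Step 1: v_d = mu * E
Step 2: v_d = 434 * 1700 = 737800
Step 3: v_d = 7.38e+05 cm/s

7.38e+05


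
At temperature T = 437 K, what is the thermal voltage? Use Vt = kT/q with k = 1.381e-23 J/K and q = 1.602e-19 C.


Step 1: kT = 1.381e-23 * 437 = 6.03497e-21 J
Step 2: Vt = kT/q = 6.03497e-21 / 1.602e-19
Step 3: Vt = 0.03767 V

0.03767


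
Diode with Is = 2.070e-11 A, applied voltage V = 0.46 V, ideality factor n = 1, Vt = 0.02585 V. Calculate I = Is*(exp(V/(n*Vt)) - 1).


Step 1: V/(n*Vt) = 0.46/(1*0.02585) = 17.7950
Step 2: exp(17.7950) = 5.3490e+07
Step 3: I = 2.070e-11 * (5.3490e+07 - 1) = 1.11e-03 A

1.11e-03


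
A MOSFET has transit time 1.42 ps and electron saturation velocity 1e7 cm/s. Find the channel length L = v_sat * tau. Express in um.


Step 1: tau in seconds = 1.42 ps * 1e-12 = 1.4200e-12 s
Step 2: L = v_sat * tau = 1e7 * 1.4200e-12 = 1.4200e-05 cm
Step 3: L in um = 1.4200e-05 * 1e4 = 0.142 um

0.142


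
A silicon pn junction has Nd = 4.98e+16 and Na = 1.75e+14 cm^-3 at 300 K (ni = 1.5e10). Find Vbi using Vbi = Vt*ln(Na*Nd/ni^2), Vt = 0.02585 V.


Step 1: Compute Na*Nd/ni^2 = 1.75e+14 * 4.98e+16 / (1.5e10)^2 = 3.8733e+10
Step 2: ln(3.8733e+10) = 24.3800
Step 3: Vbi = 0.02585 * 24.3800 = 0.63 V

0.63


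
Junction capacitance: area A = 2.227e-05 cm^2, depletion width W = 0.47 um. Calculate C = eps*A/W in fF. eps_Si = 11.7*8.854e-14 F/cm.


Step 1: eps_Si = 11.7 * 8.854e-14 = 1.035918e-12 F/cm
Step 2: W in cm = 0.47 * 1e-4 = 4.70e-05 cm
Step 3: C = 1.035918e-12 * 2.227e-05 / 4.70e-05 = 4.908488e-13 F
Step 4: C = 490.85 fF

490.85


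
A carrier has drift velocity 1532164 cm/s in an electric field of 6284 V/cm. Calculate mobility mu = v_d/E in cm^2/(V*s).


Step 1: mu = v_d / E
Step 2: mu = 1532164 / 6284
Step 3: mu = 243.82 cm^2/(V*s)

243.82


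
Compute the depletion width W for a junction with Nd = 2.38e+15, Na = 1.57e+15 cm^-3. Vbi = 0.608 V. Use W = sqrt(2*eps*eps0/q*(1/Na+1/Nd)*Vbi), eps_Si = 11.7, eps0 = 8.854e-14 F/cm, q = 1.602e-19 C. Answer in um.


Step 1: 1/Na + 1/Nd = 1/1.57e+15 + 1/2.38e+15 = 1.05711e-15
Step 2: 2*eps*eps0/q = 2*11.7*8.854e-14/1.602e-19 = 1.293281e+07
Step 3: W^2 = 1.293281e+07 * 1.05711e-15 * 0.608 = 8.31221e-09
Step 4: W = sqrt(8.31221e-09) = 9.117e-05 cm = 0.9117 um

0.9117


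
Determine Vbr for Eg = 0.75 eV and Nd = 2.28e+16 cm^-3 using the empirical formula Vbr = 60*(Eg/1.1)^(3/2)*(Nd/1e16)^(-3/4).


Step 1: Eg/1.1 = 0.75/1.1 = 0.681818
Step 2: (Eg/1.1)^1.5 = 0.681818^1.5 = 0.562993
Step 3: (Nd/1e16)^(-0.75) = (2.28)^(-0.75) = 0.538950
Step 4: Vbr = 60 * 0.562993 * 0.538950 = 18.2 V

18.2


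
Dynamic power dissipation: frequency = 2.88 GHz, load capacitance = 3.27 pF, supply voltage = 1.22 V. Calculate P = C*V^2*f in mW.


Step 1: V^2 = 1.22^2 = 1.4884 V^2
Step 2: P = C*V^2*f = 3.27e-12 F * 1.4884 * 2.88e9 Hz
Step 3: P = 1.401715584e-02 W
Step 4: P = 14.017 mW

14.017


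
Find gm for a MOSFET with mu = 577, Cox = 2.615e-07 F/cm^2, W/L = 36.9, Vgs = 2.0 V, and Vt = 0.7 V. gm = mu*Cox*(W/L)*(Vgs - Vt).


Step 1: Vov = Vgs - Vt = 2.0 - 0.7 = 1.3 V
Step 2: gm = mu * Cox * (W/L) * Vov
Step 3: gm = 577 * 2.615e-07 * 36.9 * 1.3 = 7.24e-03 S

7.24e-03


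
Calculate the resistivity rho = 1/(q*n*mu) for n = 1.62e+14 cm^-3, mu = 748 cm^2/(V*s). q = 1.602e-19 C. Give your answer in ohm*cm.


Step 1: sigma = q * n * mu = 1.602e-19 * 1.62e+14 * 748 = 1.94124e-02 S/cm
Step 2: rho = 1 / sigma = 1 / 1.94124e-02 = 51.51 ohm*cm

51.51


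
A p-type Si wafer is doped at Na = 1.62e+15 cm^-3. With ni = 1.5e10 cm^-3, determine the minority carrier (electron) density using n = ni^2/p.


Step 1: Majority hole concentration p ≈ Na = 1.62e+15 cm^-3
Step 2: n = ni^2 / Na = (1.5e10)^2 / 1.62e+15
Step 3: n = 1.39e+05 cm^-3

1.39e+05


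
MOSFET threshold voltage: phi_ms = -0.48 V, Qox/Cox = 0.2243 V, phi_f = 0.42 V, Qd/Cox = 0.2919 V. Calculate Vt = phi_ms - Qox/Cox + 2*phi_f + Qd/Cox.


Step 1: Vt = phi_ms - Qox/Cox + 2*phi_f + Qd/Cox
Step 2: Vt = -0.48 - 0.2243 + 2*0.42 + 0.2919
Step 3: Vt = -0.48 - 0.2243 + 0.84 + 0.2919
Step 4: Vt = 0.4276 V

0.4276


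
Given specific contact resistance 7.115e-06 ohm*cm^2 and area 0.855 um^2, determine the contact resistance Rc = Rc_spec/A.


Step 1: Convert area to cm^2: 0.855 um^2 = 8.5500e-09 cm^2
Step 2: Rc = Rc_spec / A = 7.115e-06 / 8.5500e-09
Step 3: Rc = 8.32e+02 ohms

8.32e+02


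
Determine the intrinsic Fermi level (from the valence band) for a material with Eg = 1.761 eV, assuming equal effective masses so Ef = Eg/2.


Step 1: For an intrinsic semiconductor, the Fermi level sits at midgap.
Step 2: Ef = Eg / 2 = 1.761 / 2 = 0.8805 eV

0.8805


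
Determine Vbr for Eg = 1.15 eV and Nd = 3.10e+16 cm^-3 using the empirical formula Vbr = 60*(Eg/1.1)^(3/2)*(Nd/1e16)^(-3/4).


Step 1: Eg/1.1 = 1.15/1.1 = 1.045455
Step 2: (Eg/1.1)^1.5 = 1.045455^1.5 = 1.068952
Step 3: (Nd/1e16)^(-0.75) = (3.1)^(-0.75) = 0.428034
Step 4: Vbr = 60 * 1.068952 * 0.428034 = 27.5 V

27.5


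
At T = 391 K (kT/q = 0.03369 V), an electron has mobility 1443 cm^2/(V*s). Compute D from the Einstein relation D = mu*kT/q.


Step 1: D = mu * (kT/q)
Step 2: D = 1443 * 0.03369
Step 3: D = 48.61 cm^2/s

48.61


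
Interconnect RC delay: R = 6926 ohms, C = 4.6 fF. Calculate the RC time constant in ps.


Step 1: tau = R * C
Step 2: tau = 6926 * 4.6 fF = 6926 * 4.6e-15 F
Step 3: tau = 3.18596e-11 s = 31.8596 ps

31.8596


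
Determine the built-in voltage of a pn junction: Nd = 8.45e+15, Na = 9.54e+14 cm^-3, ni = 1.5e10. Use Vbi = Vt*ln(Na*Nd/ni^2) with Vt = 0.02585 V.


Step 1: Compute Na*Nd/ni^2 = 9.54e+14 * 8.45e+15 / (1.5e10)^2 = 3.5828e+10
Step 2: ln(3.5828e+10) = 24.3020
Step 3: Vbi = 0.02585 * 24.3020 = 0.628 V

0.628


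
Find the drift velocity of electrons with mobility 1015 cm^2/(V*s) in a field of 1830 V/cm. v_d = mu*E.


Step 1: v_d = mu * E
Step 2: v_d = 1015 * 1830 = 1857450
Step 3: v_d = 1.86e+06 cm/s

1.86e+06


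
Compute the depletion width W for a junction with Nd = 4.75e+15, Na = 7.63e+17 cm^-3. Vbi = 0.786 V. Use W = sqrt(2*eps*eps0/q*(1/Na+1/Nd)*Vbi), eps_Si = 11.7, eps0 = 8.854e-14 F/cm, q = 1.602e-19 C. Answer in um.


Step 1: 1/Na + 1/Nd = 1/7.63e+17 + 1/4.75e+15 = 2.11837e-16
Step 2: 2*eps*eps0/q = 2*11.7*8.854e-14/1.602e-19 = 1.293281e+07
Step 3: W^2 = 1.293281e+07 * 2.11837e-16 * 0.786 = 2.15336e-09
Step 4: W = sqrt(2.15336e-09) = 4.640e-05 cm = 0.464 um

0.464


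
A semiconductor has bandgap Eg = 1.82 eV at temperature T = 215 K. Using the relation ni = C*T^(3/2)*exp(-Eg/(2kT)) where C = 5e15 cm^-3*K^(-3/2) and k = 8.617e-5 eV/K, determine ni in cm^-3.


Step 1: Compute kT = 8.617e-5 * 215 = 0.01852655 eV
Step 2: Exponent = -Eg/(2kT) = -1.82/(2*0.01852655) = -49.11870
Step 3: T^(3/2) = 215^1.5 = 3152.52
Step 4: ni = 5e15 * 3152.52 * exp(-49.11870) = 7.34e-03 cm^-3

7.34e-03


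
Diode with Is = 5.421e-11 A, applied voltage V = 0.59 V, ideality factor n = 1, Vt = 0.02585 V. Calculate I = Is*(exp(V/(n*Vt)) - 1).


Step 1: V/(n*Vt) = 0.59/(1*0.02585) = 22.8240
Step 2: exp(22.8240) = 8.1722e+09
Step 3: I = 5.421e-11 * (8.1722e+09 - 1) = 4.43e-01 A

4.43e-01


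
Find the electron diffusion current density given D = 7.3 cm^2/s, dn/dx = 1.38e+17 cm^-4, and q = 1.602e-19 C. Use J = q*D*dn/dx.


Step 1: J = q * D * (dn/dx)
Step 2: J = 1.602e-19 * 7.3 * 1.38e+17
Step 3: J = 1.61e-01 A/cm^2

1.61e-01


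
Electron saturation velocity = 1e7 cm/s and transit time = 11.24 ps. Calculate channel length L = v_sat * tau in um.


Step 1: tau in seconds = 11.24 ps * 1e-12 = 1.1240e-11 s
Step 2: L = v_sat * tau = 1e7 * 1.1240e-11 = 1.1240e-04 cm
Step 3: L in um = 1.1240e-04 * 1e4 = 1.124 um

1.124


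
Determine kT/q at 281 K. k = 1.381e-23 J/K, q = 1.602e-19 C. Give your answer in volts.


Step 1: kT = 1.381e-23 * 281 = 3.88061e-21 J
Step 2: Vt = kT/q = 3.88061e-21 / 1.602e-19
Step 3: Vt = 0.02422 V

0.02422


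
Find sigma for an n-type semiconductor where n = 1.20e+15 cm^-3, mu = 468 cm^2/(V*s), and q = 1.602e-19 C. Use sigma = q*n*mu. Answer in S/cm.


Step 1: sigma = q * n * mu
Step 2: sigma = 1.602e-19 * 1.20e+15 * 468
Step 3: sigma = 8.997e-02 S/cm

8.997e-02


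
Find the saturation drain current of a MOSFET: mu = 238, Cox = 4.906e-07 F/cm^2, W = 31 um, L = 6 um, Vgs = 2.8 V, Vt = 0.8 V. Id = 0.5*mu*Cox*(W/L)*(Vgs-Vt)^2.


Step 1: Overdrive voltage Vov = Vgs - Vt = 2.8 - 0.8 = 2.0 V
Step 2: W/L = 31/6 = 5.16667
Step 3: Id = 0.5 * 238 * 4.906e-07 * 5.16667 * 2.0^2
Step 4: Id = 1.21e-03 A

1.21e-03


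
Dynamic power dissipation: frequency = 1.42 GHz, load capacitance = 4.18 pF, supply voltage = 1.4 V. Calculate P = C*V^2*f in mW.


Step 1: V^2 = 1.4^2 = 1.96 V^2
Step 2: P = C*V^2*f = 4.18e-12 F * 1.96 * 1.42e9 Hz
Step 3: P = 1.1633776e-02 W
Step 4: P = 11.634 mW

11.634


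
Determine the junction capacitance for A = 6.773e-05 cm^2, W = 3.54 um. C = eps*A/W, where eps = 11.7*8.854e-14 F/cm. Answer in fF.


Step 1: eps_Si = 11.7 * 8.854e-14 = 1.035918e-12 F/cm
Step 2: W in cm = 3.54 * 1e-4 = 3.54e-04 cm
Step 3: C = 1.035918e-12 * 6.773e-05 / 3.54e-04 = 1.981998e-13 F
Step 4: C = 198.2 fF

198.2


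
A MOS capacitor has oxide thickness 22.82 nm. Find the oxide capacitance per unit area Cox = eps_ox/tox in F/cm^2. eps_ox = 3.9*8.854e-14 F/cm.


Step 1: eps_ox = 3.9 * 8.854e-14 = 3.45306e-13 F/cm
Step 2: tox in cm = 22.82 nm * 1e-7 = 2.2820e-06 cm
Step 3: Cox = 3.45306e-13 / 2.2820e-06 = 1.51e-07 F/cm^2

1.51e-07


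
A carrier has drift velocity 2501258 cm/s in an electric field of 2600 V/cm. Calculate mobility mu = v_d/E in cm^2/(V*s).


Step 1: mu = v_d / E
Step 2: mu = 2501258 / 2600
Step 3: mu = 962.02 cm^2/(V*s)

962.02


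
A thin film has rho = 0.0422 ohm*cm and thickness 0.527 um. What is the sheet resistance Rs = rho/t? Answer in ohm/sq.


Step 1: Convert thickness to cm: t = 0.527 um = 5.2700e-05 cm
Step 2: Rs = rho / t = 0.0422 / 5.2700e-05
Step 3: Rs = 800.8 ohm/sq

800.8


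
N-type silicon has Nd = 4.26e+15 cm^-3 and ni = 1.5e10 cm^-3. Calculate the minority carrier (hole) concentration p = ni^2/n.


Step 1: Since Nd >> ni, n ≈ Nd = 4.26e+15 cm^-3
Step 2: p = ni^2 / n = (1.5e10)^2 / 4.26e+15
Step 3: p = 2.25e20 / 4.26e+15 = 5.28e+04 cm^-3

5.28e+04


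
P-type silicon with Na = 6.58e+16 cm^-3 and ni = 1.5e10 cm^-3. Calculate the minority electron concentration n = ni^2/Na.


Step 1: Majority hole concentration p ≈ Na = 6.58e+16 cm^-3
Step 2: n = ni^2 / Na = (1.5e10)^2 / 6.58e+16
Step 3: n = 3.42e+03 cm^-3

3.42e+03


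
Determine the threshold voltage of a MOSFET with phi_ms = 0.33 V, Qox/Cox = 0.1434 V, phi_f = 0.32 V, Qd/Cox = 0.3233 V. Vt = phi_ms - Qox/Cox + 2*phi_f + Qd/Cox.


Step 1: Vt = phi_ms - Qox/Cox + 2*phi_f + Qd/Cox
Step 2: Vt = 0.33 - 0.1434 + 2*0.32 + 0.3233
Step 3: Vt = 0.33 - 0.1434 + 0.64 + 0.3233
Step 4: Vt = 1.1499 V

1.1499


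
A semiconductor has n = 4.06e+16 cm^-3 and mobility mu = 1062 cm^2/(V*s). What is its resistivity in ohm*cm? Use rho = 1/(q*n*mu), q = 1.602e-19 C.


Step 1: sigma = q * n * mu = 1.602e-19 * 4.06e+16 * 1062 = 6.90738e+00 S/cm
Step 2: rho = 1 / sigma = 1 / 6.90738e+00 = 0.1448 ohm*cm

0.1448


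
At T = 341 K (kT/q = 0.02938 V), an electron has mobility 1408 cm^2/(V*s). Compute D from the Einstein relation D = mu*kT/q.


Step 1: D = mu * (kT/q)
Step 2: D = 1408 * 0.02938
Step 3: D = 41.37 cm^2/s

41.37


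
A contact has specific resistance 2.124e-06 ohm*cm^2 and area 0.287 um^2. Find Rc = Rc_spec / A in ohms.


Step 1: Convert area to cm^2: 0.287 um^2 = 2.8700e-09 cm^2
Step 2: Rc = Rc_spec / A = 2.124e-06 / 2.8700e-09
Step 3: Rc = 7.40e+02 ohms

7.40e+02


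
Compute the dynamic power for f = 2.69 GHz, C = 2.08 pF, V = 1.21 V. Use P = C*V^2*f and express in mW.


Step 1: V^2 = 1.21^2 = 1.4641 V^2
Step 2: P = C*V^2*f = 2.08e-12 F * 1.4641 * 2.69e9 Hz
Step 3: P = 8.19193232e-03 W
Step 4: P = 8.192 mW

8.192


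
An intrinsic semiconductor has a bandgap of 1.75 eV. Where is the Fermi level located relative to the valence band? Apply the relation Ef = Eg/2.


Step 1: For an intrinsic semiconductor, the Fermi level sits at midgap.
Step 2: Ef = Eg / 2 = 1.75 / 2 = 0.875 eV

0.875


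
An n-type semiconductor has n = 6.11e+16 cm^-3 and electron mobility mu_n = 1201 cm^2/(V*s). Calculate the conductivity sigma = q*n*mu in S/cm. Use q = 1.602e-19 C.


Step 1: sigma = q * n * mu
Step 2: sigma = 1.602e-19 * 6.11e+16 * 1201
Step 3: sigma = 1.176e+01 S/cm

1.176e+01


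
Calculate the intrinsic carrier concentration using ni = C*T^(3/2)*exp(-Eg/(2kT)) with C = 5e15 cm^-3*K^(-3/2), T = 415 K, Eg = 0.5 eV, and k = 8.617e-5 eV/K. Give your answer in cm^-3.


Step 1: Compute kT = 8.617e-5 * 415 = 0.03576055 eV
Step 2: Exponent = -Eg/(2kT) = -0.5/(2*0.03576055) = -6.99094
Step 3: T^(3/2) = 415^1.5 = 8454.19
Step 4: ni = 5e15 * 8454.19 * exp(-6.99094) = 3.89e+16 cm^-3

3.89e+16


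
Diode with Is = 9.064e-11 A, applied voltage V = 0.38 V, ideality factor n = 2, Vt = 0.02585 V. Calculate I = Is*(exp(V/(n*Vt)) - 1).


Step 1: V/(n*Vt) = 0.38/(2*0.02585) = 7.3501
Step 2: exp(7.3501) = 1.5564e+03
Step 3: I = 9.064e-11 * (1.5564e+03 - 1) = 1.41e-07 A

1.41e-07


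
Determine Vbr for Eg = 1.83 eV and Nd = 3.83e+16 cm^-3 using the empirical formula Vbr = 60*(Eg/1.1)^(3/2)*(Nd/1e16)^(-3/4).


Step 1: Eg/1.1 = 1.83/1.1 = 1.663636
Step 2: (Eg/1.1)^1.5 = 1.663636^1.5 = 2.145791
Step 3: (Nd/1e16)^(-0.75) = (3.83)^(-0.75) = 0.365259
Step 4: Vbr = 60 * 2.145791 * 0.365259 = 47.0 V

47.0


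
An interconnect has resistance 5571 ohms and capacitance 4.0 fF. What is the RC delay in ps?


Step 1: tau = R * C
Step 2: tau = 5571 * 4.0 fF = 5571 * 4.0e-15 F
Step 3: tau = 2.2284e-11 s = 22.284 ps

22.284


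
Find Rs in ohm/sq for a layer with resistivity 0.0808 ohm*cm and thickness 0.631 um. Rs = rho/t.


Step 1: Convert thickness to cm: t = 0.631 um = 6.3100e-05 cm
Step 2: Rs = rho / t = 0.0808 / 6.3100e-05
Step 3: Rs = 1280.5 ohm/sq

1280.5


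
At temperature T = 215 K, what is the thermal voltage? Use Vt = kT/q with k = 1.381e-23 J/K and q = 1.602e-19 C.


Step 1: kT = 1.381e-23 * 215 = 2.96915e-21 J
Step 2: Vt = kT/q = 2.96915e-21 / 1.602e-19
Step 3: Vt = 0.01853 V

0.01853


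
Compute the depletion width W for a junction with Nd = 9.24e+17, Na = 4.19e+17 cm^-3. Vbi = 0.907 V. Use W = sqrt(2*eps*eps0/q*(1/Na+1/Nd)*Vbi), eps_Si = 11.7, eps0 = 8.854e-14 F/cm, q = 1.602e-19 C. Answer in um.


Step 1: 1/Na + 1/Nd = 1/4.19e+17 + 1/9.24e+17 = 3.46889e-18
Step 2: 2*eps*eps0/q = 2*11.7*8.854e-14/1.602e-19 = 1.293281e+07
Step 3: W^2 = 1.293281e+07 * 3.46889e-18 * 0.907 = 4.06903e-11
Step 4: W = sqrt(4.06903e-11) = 6.379e-06 cm = 0.06379 um

0.06379


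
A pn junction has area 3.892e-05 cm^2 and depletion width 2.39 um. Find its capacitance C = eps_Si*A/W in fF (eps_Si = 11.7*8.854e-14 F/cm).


Step 1: eps_Si = 11.7 * 8.854e-14 = 1.035918e-12 F/cm
Step 2: W in cm = 2.39 * 1e-4 = 2.39e-04 cm
Step 3: C = 1.035918e-12 * 3.892e-05 / 2.39e-04 = 1.686943e-13 F
Step 4: C = 168.69 fF

168.69


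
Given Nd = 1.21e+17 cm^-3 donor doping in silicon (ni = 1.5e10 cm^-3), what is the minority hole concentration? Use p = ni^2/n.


Step 1: Since Nd >> ni, n ≈ Nd = 1.21e+17 cm^-3
Step 2: p = ni^2 / n = (1.5e10)^2 / 1.21e+17
Step 3: p = 2.25e20 / 1.21e+17 = 1.86e+03 cm^-3

1.86e+03


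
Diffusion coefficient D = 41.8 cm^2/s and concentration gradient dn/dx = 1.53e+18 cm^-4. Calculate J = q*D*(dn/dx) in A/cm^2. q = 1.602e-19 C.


Step 1: J = q * D * (dn/dx)
Step 2: J = 1.602e-19 * 41.8 * 1.53e+18
Step 3: J = 1.02e+01 A/cm^2

1.02e+01


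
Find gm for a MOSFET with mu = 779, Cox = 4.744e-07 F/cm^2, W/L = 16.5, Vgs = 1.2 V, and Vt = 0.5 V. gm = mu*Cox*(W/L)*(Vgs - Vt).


Step 1: Vov = Vgs - Vt = 1.2 - 0.5 = 0.7 V
Step 2: gm = mu * Cox * (W/L) * Vov
Step 3: gm = 779 * 4.744e-07 * 16.5 * 0.7 = 4.27e-03 S

4.27e-03


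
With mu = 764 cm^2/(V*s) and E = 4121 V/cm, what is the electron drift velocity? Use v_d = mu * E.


Step 1: v_d = mu * E
Step 2: v_d = 764 * 4121 = 3148444
Step 3: v_d = 3.15e+06 cm/s

3.15e+06


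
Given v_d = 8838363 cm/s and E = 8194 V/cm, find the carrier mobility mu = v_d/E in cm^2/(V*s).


Step 1: mu = v_d / E
Step 2: mu = 8838363 / 8194
Step 3: mu = 1078.64 cm^2/(V*s)

1078.64


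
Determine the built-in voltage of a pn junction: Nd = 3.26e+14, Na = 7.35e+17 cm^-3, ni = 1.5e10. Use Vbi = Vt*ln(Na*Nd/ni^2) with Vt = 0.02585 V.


Step 1: Compute Na*Nd/ni^2 = 7.35e+17 * 3.26e+14 / (1.5e10)^2 = 1.0649e+12
Step 2: ln(1.0649e+12) = 27.6939
Step 3: Vbi = 0.02585 * 27.6939 = 0.716 V

0.716


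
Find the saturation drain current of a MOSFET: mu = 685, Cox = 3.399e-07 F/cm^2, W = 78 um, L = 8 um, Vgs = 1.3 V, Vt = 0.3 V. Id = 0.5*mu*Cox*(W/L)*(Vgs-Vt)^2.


Step 1: Overdrive voltage Vov = Vgs - Vt = 1.3 - 0.3 = 1.0 V
Step 2: W/L = 78/8 = 9.75
Step 3: Id = 0.5 * 685 * 3.399e-07 * 9.75 * 1.0^2
Step 4: Id = 1.14e-03 A

1.14e-03


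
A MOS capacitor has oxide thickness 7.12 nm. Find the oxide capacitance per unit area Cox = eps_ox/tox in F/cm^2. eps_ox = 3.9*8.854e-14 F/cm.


Step 1: eps_ox = 3.9 * 8.854e-14 = 3.45306e-13 F/cm
Step 2: tox in cm = 7.12 nm * 1e-7 = 7.1200e-07 cm
Step 3: Cox = 3.45306e-13 / 7.1200e-07 = 4.85e-07 F/cm^2

4.85e-07


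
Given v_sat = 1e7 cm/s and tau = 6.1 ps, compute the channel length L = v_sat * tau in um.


Step 1: tau in seconds = 6.1 ps * 1e-12 = 6.1000e-12 s
Step 2: L = v_sat * tau = 1e7 * 6.1000e-12 = 6.1000e-05 cm
Step 3: L in um = 6.1000e-05 * 1e4 = 0.61 um

0.61


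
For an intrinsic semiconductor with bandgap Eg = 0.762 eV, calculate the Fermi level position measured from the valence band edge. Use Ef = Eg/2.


Step 1: For an intrinsic semiconductor, the Fermi level sits at midgap.
Step 2: Ef = Eg / 2 = 0.762 / 2 = 0.381 eV

0.381


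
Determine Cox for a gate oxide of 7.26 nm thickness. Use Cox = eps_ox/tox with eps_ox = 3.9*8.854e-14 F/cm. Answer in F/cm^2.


Step 1: eps_ox = 3.9 * 8.854e-14 = 3.45306e-13 F/cm
Step 2: tox in cm = 7.26 nm * 1e-7 = 7.2600e-07 cm
Step 3: Cox = 3.45306e-13 / 7.2600e-07 = 4.76e-07 F/cm^2

4.76e-07


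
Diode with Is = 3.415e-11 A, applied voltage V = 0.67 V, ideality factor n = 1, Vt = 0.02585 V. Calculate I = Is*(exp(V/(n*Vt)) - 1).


Step 1: V/(n*Vt) = 0.67/(1*0.02585) = 25.9188
Step 2: exp(25.9188) = 1.8046e+11
Step 3: I = 3.415e-11 * (1.8046e+11 - 1) = 6.16e+00 A

6.16e+00


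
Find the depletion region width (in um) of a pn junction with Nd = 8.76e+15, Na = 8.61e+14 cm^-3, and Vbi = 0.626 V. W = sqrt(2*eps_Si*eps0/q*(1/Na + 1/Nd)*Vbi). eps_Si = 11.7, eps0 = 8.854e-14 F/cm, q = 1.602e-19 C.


Step 1: 1/Na + 1/Nd = 1/8.61e+14 + 1/8.76e+15 = 1.27560e-15
Step 2: 2*eps*eps0/q = 2*11.7*8.854e-14/1.602e-19 = 1.293281e+07
Step 3: W^2 = 1.293281e+07 * 1.27560e-15 * 0.626 = 1.03272e-08
Step 4: W = sqrt(1.03272e-08) = 1.016e-04 cm = 1.016 um

1.016


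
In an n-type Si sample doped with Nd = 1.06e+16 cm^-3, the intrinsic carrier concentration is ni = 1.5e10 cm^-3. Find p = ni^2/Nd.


Step 1: Since Nd >> ni, n ≈ Nd = 1.06e+16 cm^-3
Step 2: p = ni^2 / n = (1.5e10)^2 / 1.06e+16
Step 3: p = 2.25e20 / 1.06e+16 = 2.12e+04 cm^-3

2.12e+04


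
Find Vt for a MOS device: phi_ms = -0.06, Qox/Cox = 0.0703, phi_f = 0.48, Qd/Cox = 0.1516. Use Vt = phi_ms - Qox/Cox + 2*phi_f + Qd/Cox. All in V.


Step 1: Vt = phi_ms - Qox/Cox + 2*phi_f + Qd/Cox
Step 2: Vt = -0.06 - 0.0703 + 2*0.48 + 0.1516
Step 3: Vt = -0.06 - 0.0703 + 0.96 + 0.1516
Step 4: Vt = 0.9813 V

0.9813


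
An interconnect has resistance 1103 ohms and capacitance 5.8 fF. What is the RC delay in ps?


Step 1: tau = R * C
Step 2: tau = 1103 * 5.8 fF = 1103 * 5.8e-15 F
Step 3: tau = 6.3974e-12 s = 6.3974 ps

6.3974


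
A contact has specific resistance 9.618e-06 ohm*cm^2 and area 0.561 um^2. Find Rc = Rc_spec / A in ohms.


Step 1: Convert area to cm^2: 0.561 um^2 = 5.6100e-09 cm^2
Step 2: Rc = Rc_spec / A = 9.618e-06 / 5.6100e-09
Step 3: Rc = 1.71e+03 ohms

1.71e+03


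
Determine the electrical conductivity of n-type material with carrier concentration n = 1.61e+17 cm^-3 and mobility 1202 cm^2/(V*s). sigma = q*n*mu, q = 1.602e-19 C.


Step 1: sigma = q * n * mu
Step 2: sigma = 1.602e-19 * 1.61e+17 * 1202
Step 3: sigma = 3.100e+01 S/cm

3.100e+01


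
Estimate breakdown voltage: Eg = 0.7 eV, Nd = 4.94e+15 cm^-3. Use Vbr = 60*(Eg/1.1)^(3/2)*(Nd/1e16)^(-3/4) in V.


Step 1: Eg/1.1 = 0.7/1.1 = 0.636364
Step 2: (Eg/1.1)^1.5 = 0.636364^1.5 = 0.507643
Step 3: (Nd/1e16)^(-0.75) = (0.494)^(-0.75) = 1.697090
Step 4: Vbr = 60 * 0.507643 * 1.697090 = 51.7 V

51.7


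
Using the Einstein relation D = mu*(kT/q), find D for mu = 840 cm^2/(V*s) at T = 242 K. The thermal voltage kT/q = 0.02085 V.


Step 1: D = mu * (kT/q)
Step 2: D = 840 * 0.02085
Step 3: D = 17.51 cm^2/s

17.51


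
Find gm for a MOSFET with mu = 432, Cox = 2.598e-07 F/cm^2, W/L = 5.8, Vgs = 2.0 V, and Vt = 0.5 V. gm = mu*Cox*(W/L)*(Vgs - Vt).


Step 1: Vov = Vgs - Vt = 2.0 - 0.5 = 1.5 V
Step 2: gm = mu * Cox * (W/L) * Vov
Step 3: gm = 432 * 2.598e-07 * 5.8 * 1.5 = 9.76e-04 S

9.76e-04


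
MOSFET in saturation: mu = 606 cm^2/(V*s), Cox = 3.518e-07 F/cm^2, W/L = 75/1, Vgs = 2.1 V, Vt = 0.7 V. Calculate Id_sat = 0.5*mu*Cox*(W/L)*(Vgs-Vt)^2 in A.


Step 1: Overdrive voltage Vov = Vgs - Vt = 2.1 - 0.7 = 1.4 V
Step 2: W/L = 75/1 = 75
Step 3: Id = 0.5 * 606 * 3.518e-07 * 75 * 1.4^2
Step 4: Id = 1.57e-02 A

1.57e-02


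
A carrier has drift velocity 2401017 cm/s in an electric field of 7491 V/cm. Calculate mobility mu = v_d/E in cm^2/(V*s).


Step 1: mu = v_d / E
Step 2: mu = 2401017 / 7491
Step 3: mu = 320.52 cm^2/(V*s)

320.52


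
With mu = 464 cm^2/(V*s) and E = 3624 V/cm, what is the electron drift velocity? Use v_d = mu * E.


Step 1: v_d = mu * E
Step 2: v_d = 464 * 3624 = 1681536
Step 3: v_d = 1.68e+06 cm/s

1.68e+06


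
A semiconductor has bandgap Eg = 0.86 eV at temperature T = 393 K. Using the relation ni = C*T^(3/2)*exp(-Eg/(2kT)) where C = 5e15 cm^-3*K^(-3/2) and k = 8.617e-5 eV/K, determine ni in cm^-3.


Step 1: Compute kT = 8.617e-5 * 393 = 0.03386481 eV
Step 2: Exponent = -Eg/(2kT) = -0.86/(2*0.03386481) = -12.69755
Step 3: T^(3/2) = 393^1.5 = 7790.92
Step 4: ni = 5e15 * 7790.92 * exp(-12.69755) = 1.19e+14 cm^-3

1.19e+14


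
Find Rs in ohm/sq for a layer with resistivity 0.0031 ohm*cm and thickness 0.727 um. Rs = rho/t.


Step 1: Convert thickness to cm: t = 0.727 um = 7.2700e-05 cm
Step 2: Rs = rho / t = 0.0031 / 7.2700e-05
Step 3: Rs = 42.6 ohm/sq

42.6


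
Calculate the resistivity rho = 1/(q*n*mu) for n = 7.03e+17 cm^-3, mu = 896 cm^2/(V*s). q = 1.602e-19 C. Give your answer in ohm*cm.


Step 1: sigma = q * n * mu = 1.602e-19 * 7.03e+17 * 896 = 1.00908e+02 S/cm
Step 2: rho = 1 / sigma = 1 / 1.00908e+02 = 0.00991 ohm*cm

0.00991


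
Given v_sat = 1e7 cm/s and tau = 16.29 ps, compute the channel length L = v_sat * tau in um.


Step 1: tau in seconds = 16.29 ps * 1e-12 = 1.6290e-11 s
Step 2: L = v_sat * tau = 1e7 * 1.6290e-11 = 1.6290e-04 cm
Step 3: L in um = 1.6290e-04 * 1e4 = 1.629 um

1.629


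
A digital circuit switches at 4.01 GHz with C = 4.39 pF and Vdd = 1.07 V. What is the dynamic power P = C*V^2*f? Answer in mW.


Step 1: V^2 = 1.07^2 = 1.1449 V^2
Step 2: P = C*V^2*f = 4.39e-12 F * 1.1449 * 4.01e9 Hz
Step 3: P = 2.015470511e-02 W
Step 4: P = 20.155 mW

20.155


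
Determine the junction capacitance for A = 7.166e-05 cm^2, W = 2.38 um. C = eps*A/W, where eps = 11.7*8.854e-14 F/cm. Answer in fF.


Step 1: eps_Si = 11.7 * 8.854e-14 = 1.035918e-12 F/cm
Step 2: W in cm = 2.38 * 1e-4 = 2.38e-04 cm
Step 3: C = 1.035918e-12 * 7.166e-05 / 2.38e-04 = 3.119071e-13 F
Step 4: C = 311.91 fF

311.91


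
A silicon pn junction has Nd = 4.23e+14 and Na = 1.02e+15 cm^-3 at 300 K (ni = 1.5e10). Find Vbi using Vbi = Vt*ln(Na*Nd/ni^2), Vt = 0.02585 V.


Step 1: Compute Na*Nd/ni^2 = 1.02e+15 * 4.23e+14 / (1.5e10)^2 = 1.9176e+09
Step 2: ln(1.9176e+09) = 21.3743
Step 3: Vbi = 0.02585 * 21.3743 = 0.553 V

0.553


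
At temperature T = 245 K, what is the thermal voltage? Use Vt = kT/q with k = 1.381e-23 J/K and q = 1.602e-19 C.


Step 1: kT = 1.381e-23 * 245 = 3.38345e-21 J
Step 2: Vt = kT/q = 3.38345e-21 / 1.602e-19
Step 3: Vt = 0.02112 V

0.02112


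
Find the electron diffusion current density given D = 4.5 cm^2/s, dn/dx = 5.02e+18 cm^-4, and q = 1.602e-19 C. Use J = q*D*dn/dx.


Step 1: J = q * D * (dn/dx)
Step 2: J = 1.602e-19 * 4.5 * 5.02e+18
Step 3: J = 3.62e+00 A/cm^2

3.62e+00


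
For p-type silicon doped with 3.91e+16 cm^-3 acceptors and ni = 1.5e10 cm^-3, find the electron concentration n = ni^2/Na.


Step 1: Majority hole concentration p ≈ Na = 3.91e+16 cm^-3
Step 2: n = ni^2 / Na = (1.5e10)^2 / 3.91e+16
Step 3: n = 5.75e+03 cm^-3

5.75e+03


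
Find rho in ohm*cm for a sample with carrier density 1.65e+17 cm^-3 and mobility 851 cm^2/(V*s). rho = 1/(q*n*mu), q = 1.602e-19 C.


Step 1: sigma = q * n * mu = 1.602e-19 * 1.65e+17 * 851 = 2.24945e+01 S/cm
Step 2: rho = 1 / sigma = 1 / 2.24945e+01 = 0.04446 ohm*cm

0.04446


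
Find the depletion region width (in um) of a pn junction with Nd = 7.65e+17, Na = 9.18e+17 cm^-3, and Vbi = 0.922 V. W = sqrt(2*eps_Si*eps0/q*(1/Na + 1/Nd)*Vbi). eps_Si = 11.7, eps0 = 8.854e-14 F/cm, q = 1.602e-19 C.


Step 1: 1/Na + 1/Nd = 1/9.18e+17 + 1/7.65e+17 = 2.39651e-18
Step 2: 2*eps*eps0/q = 2*11.7*8.854e-14/1.602e-19 = 1.293281e+07
Step 3: W^2 = 1.293281e+07 * 2.39651e-18 * 0.922 = 2.85761e-11
Step 4: W = sqrt(2.85761e-11) = 5.346e-06 cm = 0.05346 um

0.05346


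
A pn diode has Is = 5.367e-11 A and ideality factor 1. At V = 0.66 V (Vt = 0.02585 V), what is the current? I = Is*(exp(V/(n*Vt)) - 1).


Step 1: V/(n*Vt) = 0.66/(1*0.02585) = 25.5319
Step 2: exp(25.5319) = 1.2256e+11
Step 3: I = 5.367e-11 * (1.2256e+11 - 1) = 6.58e+00 A

6.58e+00


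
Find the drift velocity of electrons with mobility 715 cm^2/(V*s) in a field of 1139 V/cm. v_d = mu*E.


Step 1: v_d = mu * E
Step 2: v_d = 715 * 1139 = 814385
Step 3: v_d = 8.14e+05 cm/s

8.14e+05


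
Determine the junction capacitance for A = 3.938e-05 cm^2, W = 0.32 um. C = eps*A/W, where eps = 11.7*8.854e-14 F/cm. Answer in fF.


Step 1: eps_Si = 11.7 * 8.854e-14 = 1.035918e-12 F/cm
Step 2: W in cm = 0.32 * 1e-4 = 3.20e-05 cm
Step 3: C = 1.035918e-12 * 3.938e-05 / 3.20e-05 = 1.274827e-12 F
Step 4: C = 1274.83 fF

1274.83


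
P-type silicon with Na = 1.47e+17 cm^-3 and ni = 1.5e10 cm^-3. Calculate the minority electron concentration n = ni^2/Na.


Step 1: Majority hole concentration p ≈ Na = 1.47e+17 cm^-3
Step 2: n = ni^2 / Na = (1.5e10)^2 / 1.47e+17
Step 3: n = 1.53e+03 cm^-3

1.53e+03


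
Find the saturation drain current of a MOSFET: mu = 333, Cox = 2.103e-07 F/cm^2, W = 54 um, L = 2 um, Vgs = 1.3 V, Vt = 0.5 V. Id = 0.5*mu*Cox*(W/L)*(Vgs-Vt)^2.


Step 1: Overdrive voltage Vov = Vgs - Vt = 1.3 - 0.5 = 0.8 V
Step 2: W/L = 54/2 = 27
Step 3: Id = 0.5 * 333 * 2.103e-07 * 27 * 0.8^2
Step 4: Id = 6.05e-04 A

6.05e-04


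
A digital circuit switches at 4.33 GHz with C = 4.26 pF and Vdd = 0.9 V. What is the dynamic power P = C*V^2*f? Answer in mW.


Step 1: V^2 = 0.9^2 = 0.81 V^2
Step 2: P = C*V^2*f = 4.26e-12 F * 0.81 * 4.33e9 Hz
Step 3: P = 1.4941098e-02 W
Step 4: P = 14.941 mW

14.941


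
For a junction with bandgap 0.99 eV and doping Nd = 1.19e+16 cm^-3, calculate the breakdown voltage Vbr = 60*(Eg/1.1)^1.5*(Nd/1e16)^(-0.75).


Step 1: Eg/1.1 = 0.99/1.1 = 0.900000
Step 2: (Eg/1.1)^1.5 = 0.900000^1.5 = 0.853815
Step 3: (Nd/1e16)^(-0.75) = (1.19)^(-0.75) = 0.877687
Step 4: Vbr = 60 * 0.853815 * 0.877687 = 45.0 V

45.0


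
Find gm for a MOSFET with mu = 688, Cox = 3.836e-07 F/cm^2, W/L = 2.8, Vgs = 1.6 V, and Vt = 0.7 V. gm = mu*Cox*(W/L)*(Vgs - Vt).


Step 1: Vov = Vgs - Vt = 1.6 - 0.7 = 0.9 V
Step 2: gm = mu * Cox * (W/L) * Vov
Step 3: gm = 688 * 3.836e-07 * 2.8 * 0.9 = 6.65e-04 S

6.65e-04


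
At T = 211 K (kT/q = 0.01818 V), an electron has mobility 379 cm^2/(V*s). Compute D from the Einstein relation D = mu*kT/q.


Step 1: D = mu * (kT/q)
Step 2: D = 379 * 0.01818
Step 3: D = 6.89 cm^2/s

6.89


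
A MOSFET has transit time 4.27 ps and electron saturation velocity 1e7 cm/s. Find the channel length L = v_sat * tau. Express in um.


Step 1: tau in seconds = 4.27 ps * 1e-12 = 4.2700e-12 s
Step 2: L = v_sat * tau = 1e7 * 4.2700e-12 = 4.2700e-05 cm
Step 3: L in um = 4.2700e-05 * 1e4 = 0.427 um

0.427


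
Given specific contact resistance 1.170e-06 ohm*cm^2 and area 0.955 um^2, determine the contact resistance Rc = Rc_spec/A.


Step 1: Convert area to cm^2: 0.955 um^2 = 9.5500e-09 cm^2
Step 2: Rc = Rc_spec / A = 1.170e-06 / 9.5500e-09
Step 3: Rc = 1.23e+02 ohms

1.23e+02


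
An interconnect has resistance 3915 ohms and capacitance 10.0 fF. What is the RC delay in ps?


Step 1: tau = R * C
Step 2: tau = 3915 * 10.0 fF = 3915 * 1.0e-14 F
Step 3: tau = 3.915e-11 s = 39.15 ps

39.15


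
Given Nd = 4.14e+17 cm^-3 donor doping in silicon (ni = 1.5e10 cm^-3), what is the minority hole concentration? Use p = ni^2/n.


Step 1: Since Nd >> ni, n ≈ Nd = 4.14e+17 cm^-3
Step 2: p = ni^2 / n = (1.5e10)^2 / 4.14e+17
Step 3: p = 2.25e20 / 4.14e+17 = 5.43e+02 cm^-3

5.43e+02


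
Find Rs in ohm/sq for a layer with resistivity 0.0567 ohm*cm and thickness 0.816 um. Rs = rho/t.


Step 1: Convert thickness to cm: t = 0.816 um = 8.1600e-05 cm
Step 2: Rs = rho / t = 0.0567 / 8.1600e-05
Step 3: Rs = 694.9 ohm/sq

694.9


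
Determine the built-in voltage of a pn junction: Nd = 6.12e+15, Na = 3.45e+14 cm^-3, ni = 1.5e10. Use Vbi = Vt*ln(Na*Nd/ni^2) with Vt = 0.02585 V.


Step 1: Compute Na*Nd/ni^2 = 3.45e+14 * 6.12e+15 / (1.5e10)^2 = 9.3840e+09
Step 2: ln(9.3840e+09) = 22.9623
Step 3: Vbi = 0.02585 * 22.9623 = 0.594 V

0.594


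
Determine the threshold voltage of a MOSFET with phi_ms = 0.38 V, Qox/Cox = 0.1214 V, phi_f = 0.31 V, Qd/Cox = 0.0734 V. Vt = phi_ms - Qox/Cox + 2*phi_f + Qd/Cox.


Step 1: Vt = phi_ms - Qox/Cox + 2*phi_f + Qd/Cox
Step 2: Vt = 0.38 - 0.1214 + 2*0.31 + 0.0734
Step 3: Vt = 0.38 - 0.1214 + 0.62 + 0.0734
Step 4: Vt = 0.952 V

0.952


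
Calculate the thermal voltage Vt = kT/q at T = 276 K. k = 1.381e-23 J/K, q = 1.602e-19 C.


Step 1: kT = 1.381e-23 * 276 = 3.81156e-21 J
Step 2: Vt = kT/q = 3.81156e-21 / 1.602e-19
Step 3: Vt = 0.02379 V

0.02379


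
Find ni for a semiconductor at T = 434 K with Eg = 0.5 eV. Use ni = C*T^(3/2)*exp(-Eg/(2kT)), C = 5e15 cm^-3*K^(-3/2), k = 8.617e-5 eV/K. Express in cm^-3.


Step 1: Compute kT = 8.617e-5 * 434 = 0.03739778 eV
Step 2: Exponent = -Eg/(2kT) = -0.5/(2*0.03739778) = -6.68489
Step 3: T^(3/2) = 434^1.5 = 9041.38
Step 4: ni = 5e15 * 9041.38 * exp(-6.68489) = 5.65e+16 cm^-3

5.65e+16


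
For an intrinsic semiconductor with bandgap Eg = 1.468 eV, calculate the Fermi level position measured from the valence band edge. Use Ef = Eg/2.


Step 1: For an intrinsic semiconductor, the Fermi level sits at midgap.
Step 2: Ef = Eg / 2 = 1.468 / 2 = 0.734 eV

0.734


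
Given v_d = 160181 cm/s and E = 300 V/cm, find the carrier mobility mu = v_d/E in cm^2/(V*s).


Step 1: mu = v_d / E
Step 2: mu = 160181 / 300
Step 3: mu = 533.94 cm^2/(V*s)

533.94
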